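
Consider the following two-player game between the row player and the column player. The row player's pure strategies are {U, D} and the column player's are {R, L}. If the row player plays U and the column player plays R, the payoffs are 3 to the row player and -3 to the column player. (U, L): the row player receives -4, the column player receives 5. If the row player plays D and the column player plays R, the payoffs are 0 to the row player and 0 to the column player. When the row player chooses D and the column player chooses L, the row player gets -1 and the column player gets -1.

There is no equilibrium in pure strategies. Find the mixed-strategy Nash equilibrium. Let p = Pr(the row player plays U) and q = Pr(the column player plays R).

p = 1/9, q = 1/2

The row player's mix must leave the column player indifferent between R and L.
  the column player's expected payoff from R: p·(-3) + (1−p)·0 = -3p
  the column player's expected payoff from L: p·5 + (1−p)·(-1) = 6p - 1
  -3p = 6p - 1  ⇒  -9p = -1  ⇒  p = 1/9.
Set the row player's expected payoff from U equal to that from D:
  the row player's payoff to U: q·3 + (1−q)·(-4) = 7q - 4
  the row player's payoff to D: q·0 + (1−q)·(-1) = q - 1
  7q - 4 = q - 1  ⇒  6q = 3  ⇒  q = 1/2.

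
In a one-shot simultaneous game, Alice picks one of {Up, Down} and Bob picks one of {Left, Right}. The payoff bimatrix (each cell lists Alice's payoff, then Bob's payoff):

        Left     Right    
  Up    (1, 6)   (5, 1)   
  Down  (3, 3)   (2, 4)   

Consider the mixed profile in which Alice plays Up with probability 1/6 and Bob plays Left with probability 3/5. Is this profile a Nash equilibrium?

Yes

Check Bob's indifference given Alice's mix p = 1/6:
  payoff from Left = 7/2; payoff from Right = 7/2 — equal.
Check Alice's indifference given Bob's mix q = 3/5:
  payoff from Up = 13/5; payoff from Down = 13/5 — equal.
Both players are indifferent, so neither can profitably deviate.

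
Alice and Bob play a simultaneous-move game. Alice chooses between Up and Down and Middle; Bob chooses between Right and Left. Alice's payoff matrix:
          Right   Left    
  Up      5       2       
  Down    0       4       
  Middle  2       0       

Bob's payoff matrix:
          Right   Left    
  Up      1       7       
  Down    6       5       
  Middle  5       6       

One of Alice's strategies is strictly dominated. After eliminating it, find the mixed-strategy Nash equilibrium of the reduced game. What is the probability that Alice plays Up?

Alice's strategy Middle is strictly dominated by Up: 5 > 2 and 2 > 0. Eliminate Middle.
For Bob to be willing to mix, Bob must be indifferent between Right and Left, which pins down Alice's mix.
  Bob's payoff from Right: p·1 + (1−p)·6 = -5p + 6
  Bob's payoff from Left: p·7 + (1−p)·5 = 2p + 5
  -5p + 6 = 2p + 5  ⇒  -7p = -1  ⇒  p = 1/7.

p = 1/7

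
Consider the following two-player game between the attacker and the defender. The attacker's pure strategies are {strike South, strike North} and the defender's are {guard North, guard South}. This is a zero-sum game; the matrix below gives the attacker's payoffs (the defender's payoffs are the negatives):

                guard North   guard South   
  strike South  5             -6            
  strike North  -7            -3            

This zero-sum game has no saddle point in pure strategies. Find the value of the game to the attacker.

Set the attacker's expected payoff from strike South equal to that from strike North:
  the attacker's expected payoff from strike South: q·5 + (1−q)·(-6) = 11q - 6
  the attacker's expected payoff from strike North: q·(-7) + (1−q)·(-3) = -4q - 3
  11q - 6 = -4q - 3  ⇒  15q = 3  ⇒  q = 1/5.
The value is the attacker's expected payoff against this mix (using strike South): (1/5)·5 + (4/5)·(-6) = -19/5.

v = -19/5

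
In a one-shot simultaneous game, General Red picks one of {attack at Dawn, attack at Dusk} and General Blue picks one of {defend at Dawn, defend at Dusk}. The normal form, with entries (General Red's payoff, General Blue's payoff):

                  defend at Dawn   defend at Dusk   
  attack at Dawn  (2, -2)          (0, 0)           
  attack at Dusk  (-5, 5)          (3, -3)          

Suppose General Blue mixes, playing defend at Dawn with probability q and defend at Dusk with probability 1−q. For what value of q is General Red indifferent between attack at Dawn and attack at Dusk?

q = 3/10

General Blue's mix must leave General Red indifferent between attack at Dawn and attack at Dusk.
  General Red's payoff to attack at Dawn: q·2 + (1−q)·0 = 2q
  General Red's payoff to attack at Dusk: q·(-5) + (1−q)·3 = -8q + 3
  2q = -8q + 3  ⇒  10q = 3  ⇒  q = 3/10.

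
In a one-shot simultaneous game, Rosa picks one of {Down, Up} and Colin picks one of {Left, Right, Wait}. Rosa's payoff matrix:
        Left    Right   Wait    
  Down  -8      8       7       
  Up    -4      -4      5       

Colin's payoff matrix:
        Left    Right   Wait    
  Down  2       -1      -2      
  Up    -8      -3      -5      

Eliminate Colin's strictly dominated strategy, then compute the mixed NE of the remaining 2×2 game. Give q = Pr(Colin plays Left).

q = 3/4

Colin's strategy Wait is strictly dominated by Right: -1 > -2 and -3 > -5. Eliminate Wait.
For Rosa to be willing to mix, Rosa must be indifferent between Down and Up, which pins down Colin's mix.
  Rosa's payoff to Down: q·(-8) + (1−q)·8 = -16q + 8
  Rosa's payoff to Up: q·(-4) + (1−q)·(-4) = -4
  -16q + 8 = -4  ⇒  -16q = -12  ⇒  q = 3/4.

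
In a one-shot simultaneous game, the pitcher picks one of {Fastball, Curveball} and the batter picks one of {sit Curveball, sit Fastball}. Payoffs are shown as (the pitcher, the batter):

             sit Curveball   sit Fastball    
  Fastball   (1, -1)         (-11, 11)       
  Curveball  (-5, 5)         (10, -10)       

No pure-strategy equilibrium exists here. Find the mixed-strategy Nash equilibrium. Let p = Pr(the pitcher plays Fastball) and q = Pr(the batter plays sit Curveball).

p = 5/9, q = 7/9

Set the batter's expected payoff from sit Curveball equal to that from sit Fastball:
  the batter's payoff from sit Curveball: p·(-1) + (1−p)·5 = -6p + 5
  the batter's payoff from sit Fastball: p·11 + (1−p)·(-10) = 21p - 10
  -6p + 5 = 21p - 10  ⇒  -27p = -15  ⇒  p = 5/9.
In a mixed equilibrium the pitcher is indifferent between Fastball and Curveball; this condition fixes q.
  the pitcher's payoff to Fastball: q·1 + (1−q)·(-11) = 12q - 11
  the pitcher's payoff to Curveball: q·(-5) + (1−q)·10 = -15q + 10
  12q - 11 = -15q + 10  ⇒  27q = 21  ⇒  q = 7/9.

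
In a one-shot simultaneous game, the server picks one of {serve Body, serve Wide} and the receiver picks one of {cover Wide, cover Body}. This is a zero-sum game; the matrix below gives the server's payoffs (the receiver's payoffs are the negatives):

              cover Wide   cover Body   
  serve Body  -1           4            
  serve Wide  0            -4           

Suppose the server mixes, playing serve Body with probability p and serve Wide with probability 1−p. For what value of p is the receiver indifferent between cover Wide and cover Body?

The receiver's indifference between cover Wide and cover Body determines the server's mixing probability p:
  the receiver's payoff to cover Wide: p·1 + (1−p)·0 = p
  the receiver's payoff to cover Body: p·(-4) + (1−p)·4 = -8p + 4
  p = -8p + 4  ⇒  9p = 4  ⇒  p = 4/9.

p = 4/9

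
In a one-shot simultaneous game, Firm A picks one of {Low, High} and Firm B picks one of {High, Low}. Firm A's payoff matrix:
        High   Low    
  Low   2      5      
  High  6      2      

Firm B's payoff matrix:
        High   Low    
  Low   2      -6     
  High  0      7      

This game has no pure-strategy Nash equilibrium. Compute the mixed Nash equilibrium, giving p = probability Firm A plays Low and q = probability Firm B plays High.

p = 7/15, q = 3/7

For Firm B to be willing to mix, Firm B must be indifferent between High and Low, which pins down Firm A's mix.
  Firm B's payoff from High: p·2 + (1−p)·0 = 2p
  Firm B's payoff from Low: p·(-6) + (1−p)·7 = -13p + 7
  2p = -13p + 7  ⇒  15p = 7  ⇒  p = 7/15.
For Firm A to be willing to mix, Firm A must be indifferent between Low and High, which pins down Firm B's mix.
  Firm A's expected payoff from Low: q·2 + (1−q)·5 = -3q + 5
  Firm A's expected payoff from High: q·6 + (1−q)·2 = 4q + 2
  -3q + 5 = 4q + 2  ⇒  -7q = -3  ⇒  q = 3/7.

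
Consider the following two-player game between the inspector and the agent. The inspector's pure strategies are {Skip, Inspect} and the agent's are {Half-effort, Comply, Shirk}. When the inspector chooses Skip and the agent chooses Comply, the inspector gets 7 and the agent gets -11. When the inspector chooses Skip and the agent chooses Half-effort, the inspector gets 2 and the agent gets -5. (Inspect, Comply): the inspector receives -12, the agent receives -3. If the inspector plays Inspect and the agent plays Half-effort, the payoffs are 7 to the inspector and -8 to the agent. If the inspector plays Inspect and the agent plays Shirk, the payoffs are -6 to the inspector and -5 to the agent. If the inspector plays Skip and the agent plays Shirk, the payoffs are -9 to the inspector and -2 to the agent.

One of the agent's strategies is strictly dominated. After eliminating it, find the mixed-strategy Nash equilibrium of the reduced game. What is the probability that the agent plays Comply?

The agent's strategy Half-effort is strictly dominated by Shirk: -2 > -5 and -5 > -8. Eliminate Half-effort.
Set the inspector's expected payoff from Skip equal to that from Inspect:
  the inspector's payoff from Skip: q·7 + (1−q)·(-9) = 16q - 9
  the inspector's payoff from Inspect: q·(-12) + (1−q)·(-6) = -6q - 6
  16q - 9 = -6q - 6  ⇒  22q = 3  ⇒  q = 3/22.

q = 3/22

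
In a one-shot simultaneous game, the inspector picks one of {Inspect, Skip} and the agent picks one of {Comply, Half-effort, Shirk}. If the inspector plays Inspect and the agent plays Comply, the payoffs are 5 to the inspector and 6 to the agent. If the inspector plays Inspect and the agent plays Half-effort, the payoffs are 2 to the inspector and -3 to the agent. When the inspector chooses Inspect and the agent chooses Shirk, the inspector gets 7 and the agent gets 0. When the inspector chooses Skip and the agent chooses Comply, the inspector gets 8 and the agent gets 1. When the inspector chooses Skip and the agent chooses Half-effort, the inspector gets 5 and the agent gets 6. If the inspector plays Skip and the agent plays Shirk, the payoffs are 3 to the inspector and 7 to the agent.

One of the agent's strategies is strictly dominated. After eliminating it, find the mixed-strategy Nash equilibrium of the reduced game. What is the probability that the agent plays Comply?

q = 4/7

The agent's strategy Half-effort is strictly dominated by Shirk: 0 > -3 and 7 > 6. Eliminate Half-effort.
For the inspector to be willing to mix, the inspector must be indifferent between Inspect and Skip, which pins down the agent's mix.
  the inspector's expected payoff from Inspect: q·5 + (1−q)·7 = -2q + 7
  the inspector's expected payoff from Skip: q·8 + (1−q)·3 = 5q + 3
  -2q + 7 = 5q + 3  ⇒  -7q = -4  ⇒  q = 4/7.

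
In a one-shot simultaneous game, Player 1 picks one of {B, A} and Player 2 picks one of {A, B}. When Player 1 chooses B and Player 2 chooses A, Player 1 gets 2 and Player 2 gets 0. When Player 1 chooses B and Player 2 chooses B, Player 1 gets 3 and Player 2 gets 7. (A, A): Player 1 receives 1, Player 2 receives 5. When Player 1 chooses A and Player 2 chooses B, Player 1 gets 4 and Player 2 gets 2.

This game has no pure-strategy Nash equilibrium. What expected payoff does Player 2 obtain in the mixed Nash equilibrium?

7/2

Player 2's indifference between A and B determines Player 1's mixing probability p:
  Player 2's expected payoff from A: p·0 + (1−p)·5 = -5p + 5
  Player 2's expected payoff from B: p·7 + (1−p)·2 = 5p + 2
  -5p + 5 = 5p + 2  ⇒  -10p = -3  ⇒  p = 3/10.
At equilibrium Player 2 is indifferent across columns, so Player 2's payoff equals the payoff from A: (3/10)·0 + (7/10)·5 = 7/2.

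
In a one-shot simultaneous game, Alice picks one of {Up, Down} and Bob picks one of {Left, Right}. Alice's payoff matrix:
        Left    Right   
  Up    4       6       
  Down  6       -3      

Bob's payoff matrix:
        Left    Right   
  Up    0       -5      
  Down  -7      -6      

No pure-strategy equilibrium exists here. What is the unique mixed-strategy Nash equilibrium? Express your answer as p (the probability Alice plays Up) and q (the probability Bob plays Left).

p = 1/6, q = 9/11

In a mixed equilibrium Bob is indifferent between Left and Right; this condition fixes p.
  Bob's payoff from Left: p·0 + (1−p)·(-7) = 7p - 7
  Bob's payoff from Right: p·(-5) + (1−p)·(-6) = p - 6
  7p - 7 = p - 6  ⇒  6p = 1  ⇒  p = 1/6.
For Alice to be willing to mix, Alice must be indifferent between Up and Down, which pins down Bob's mix.
  Alice's payoff to Up: q·4 + (1−q)·6 = -2q + 6
  Alice's payoff to Down: q·6 + (1−q)·(-3) = 9q - 3
  -2q + 6 = 9q - 3  ⇒  -11q = -9  ⇒  q = 9/11.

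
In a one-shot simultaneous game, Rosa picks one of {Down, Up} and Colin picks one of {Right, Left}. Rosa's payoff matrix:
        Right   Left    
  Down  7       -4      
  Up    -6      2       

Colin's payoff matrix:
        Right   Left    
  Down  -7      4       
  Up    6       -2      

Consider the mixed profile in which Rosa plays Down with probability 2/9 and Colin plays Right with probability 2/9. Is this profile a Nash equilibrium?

No

Given Rosa's mix p = 2/9, Colin's payoff from Right is 28/9 but from Left is -2/3. Colin strictly prefers Right, so Colin would not mix.
So the proposed profile is not a Nash equilibrium.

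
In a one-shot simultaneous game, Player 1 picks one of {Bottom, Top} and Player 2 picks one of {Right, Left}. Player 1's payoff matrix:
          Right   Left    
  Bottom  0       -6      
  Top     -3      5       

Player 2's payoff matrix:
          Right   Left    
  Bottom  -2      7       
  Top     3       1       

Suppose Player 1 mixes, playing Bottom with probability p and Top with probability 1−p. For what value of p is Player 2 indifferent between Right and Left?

p = 2/11

Set Player 2's expected payoff from Right equal to that from Left:
  Player 2's expected payoff from Right: p·(-2) + (1−p)·3 = -5p + 3
  Player 2's expected payoff from Left: p·7 + (1−p)·1 = 6p + 1
  -5p + 3 = 6p + 1  ⇒  -11p = -2  ⇒  p = 2/11.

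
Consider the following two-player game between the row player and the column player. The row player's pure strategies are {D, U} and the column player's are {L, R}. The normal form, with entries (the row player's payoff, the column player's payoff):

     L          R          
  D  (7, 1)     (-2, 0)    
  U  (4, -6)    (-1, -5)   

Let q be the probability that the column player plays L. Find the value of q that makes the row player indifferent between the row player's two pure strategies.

Set the row player's expected payoff from D equal to that from U:
  the row player's payoff to D: q·7 + (1−q)·(-2) = 9q - 2
  the row player's payoff to U: q·4 + (1−q)·(-1) = 5q - 1
  9q - 2 = 5q - 1  ⇒  4q = 1  ⇒  q = 1/4.

q = 1/4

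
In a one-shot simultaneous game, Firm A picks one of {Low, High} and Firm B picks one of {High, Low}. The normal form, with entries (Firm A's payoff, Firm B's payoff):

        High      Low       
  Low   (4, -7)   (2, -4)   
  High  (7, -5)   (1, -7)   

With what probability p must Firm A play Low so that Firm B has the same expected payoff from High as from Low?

p = 2/5

Set Firm B's expected payoff from High equal to that from Low:
  Firm B's payoff from High: p·(-7) + (1−p)·(-5) = -2p - 5
  Firm B's payoff from Low: p·(-4) + (1−p)·(-7) = 3p - 7
  -2p - 5 = 3p - 7  ⇒  -5p = -2  ⇒  p = 2/5.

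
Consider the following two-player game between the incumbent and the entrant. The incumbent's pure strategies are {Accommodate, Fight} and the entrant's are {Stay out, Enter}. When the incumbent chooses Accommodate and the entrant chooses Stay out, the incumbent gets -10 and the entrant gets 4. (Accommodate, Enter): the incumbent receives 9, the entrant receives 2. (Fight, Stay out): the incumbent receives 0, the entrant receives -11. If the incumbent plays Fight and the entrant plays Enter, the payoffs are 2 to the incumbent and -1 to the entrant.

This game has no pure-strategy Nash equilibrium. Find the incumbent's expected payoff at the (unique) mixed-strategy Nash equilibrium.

For the incumbent to be willing to mix, the incumbent must be indifferent between Accommodate and Fight, which pins down the entrant's mix.
  the incumbent's payoff from Accommodate: q·(-10) + (1−q)·9 = -19q + 9
  the incumbent's payoff from Fight: q·0 + (1−q)·2 = -2q + 2
  -19q + 9 = -2q + 2  ⇒  -17q = -7  ⇒  q = 7/17.
At equilibrium the incumbent is indifferent across rows, so the incumbent's payoff equals the payoff from Accommodate: (7/17)·(-10) + (10/17)·9 = 20/17.

20/17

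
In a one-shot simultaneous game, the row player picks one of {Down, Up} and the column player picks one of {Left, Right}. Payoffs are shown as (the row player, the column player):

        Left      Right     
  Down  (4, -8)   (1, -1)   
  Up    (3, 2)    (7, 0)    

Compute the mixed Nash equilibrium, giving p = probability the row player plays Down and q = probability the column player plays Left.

For the column player to be willing to mix, the column player must be indifferent between Left and Right, which pins down the row player's mix.
  the column player's payoff to Left: p·(-8) + (1−p)·2 = -10p + 2
  the column player's payoff to Right: p·(-1) + (1−p)·0 = -p
  -10p + 2 = -p  ⇒  -9p = -2  ⇒  p = 2/9.
For the row player to be willing to mix, the row player must be indifferent between Down and Up, which pins down the column player's mix.
  the row player's expected payoff from Down: q·4 + (1−q)·1 = 3q + 1
  the row player's expected payoff from Up: q·3 + (1−q)·7 = -4q + 7
  3q + 1 = -4q + 7  ⇒  7q = 6  ⇒  q = 6/7.

p = 2/9, q = 6/7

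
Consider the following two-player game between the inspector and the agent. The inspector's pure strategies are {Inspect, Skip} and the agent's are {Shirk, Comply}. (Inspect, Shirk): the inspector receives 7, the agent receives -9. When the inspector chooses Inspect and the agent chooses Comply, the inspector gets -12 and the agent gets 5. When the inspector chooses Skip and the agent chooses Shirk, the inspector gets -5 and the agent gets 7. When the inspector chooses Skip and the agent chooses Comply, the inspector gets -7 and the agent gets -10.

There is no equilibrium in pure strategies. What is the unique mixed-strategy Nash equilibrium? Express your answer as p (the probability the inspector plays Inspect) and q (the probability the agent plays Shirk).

In a mixed equilibrium the agent is indifferent between Shirk and Comply; this condition fixes p.
  the agent's payoff from Shirk: p·(-9) + (1−p)·7 = -16p + 7
  the agent's payoff from Comply: p·5 + (1−p)·(-10) = 15p - 10
  -16p + 7 = 15p - 10  ⇒  -31p = -17  ⇒  p = 17/31.
Set the inspector's expected payoff from Inspect equal to that from Skip:
  the inspector's payoff from Inspect: q·7 + (1−q)·(-12) = 19q - 12
  the inspector's payoff from Skip: q·(-5) + (1−q)·(-7) = 2q - 7
  19q - 12 = 2q - 7  ⇒  17q = 5  ⇒  q = 5/17.

p = 17/31, q = 5/17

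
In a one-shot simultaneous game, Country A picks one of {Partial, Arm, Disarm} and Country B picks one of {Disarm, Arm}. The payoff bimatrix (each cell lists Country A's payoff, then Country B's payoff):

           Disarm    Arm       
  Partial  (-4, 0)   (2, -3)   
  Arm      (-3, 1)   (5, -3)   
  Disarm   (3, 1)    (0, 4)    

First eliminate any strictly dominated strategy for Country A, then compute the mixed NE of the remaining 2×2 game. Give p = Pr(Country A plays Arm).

Country A's strategy Partial is strictly dominated by Arm: -3 > -4 and 5 > 2. Eliminate Partial.
Country A's mix must leave Country B indifferent between Disarm and Arm.
  Country B's payoff from Disarm: p·1 + (1−p)·1 = 1
  Country B's payoff from Arm: p·(-3) + (1−p)·4 = -7p + 4
  1 = -7p + 4  ⇒  7p = 3  ⇒  p = 3/7.

p = 3/7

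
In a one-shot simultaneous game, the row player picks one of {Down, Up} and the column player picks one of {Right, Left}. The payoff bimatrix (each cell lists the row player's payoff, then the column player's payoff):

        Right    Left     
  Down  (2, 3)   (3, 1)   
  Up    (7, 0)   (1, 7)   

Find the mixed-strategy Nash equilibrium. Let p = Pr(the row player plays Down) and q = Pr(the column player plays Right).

p = 7/9, q = 2/7

The row player's mix must leave the column player indifferent between Right and Left.
  the column player's payoff from Right: p·3 + (1−p)·0 = 3p
  the column player's payoff from Left: p·1 + (1−p)·7 = -6p + 7
  3p = -6p + 7  ⇒  9p = 7  ⇒  p = 7/9.
For the row player to be willing to mix, the row player must be indifferent between Down and Up, which pins down the column player's mix.
  the row player's payoff to Down: q·2 + (1−q)·3 = -q + 3
  the row player's payoff to Up: q·7 + (1−q)·1 = 6q + 1
  -q + 3 = 6q + 1  ⇒  -7q = -2  ⇒  q = 2/7.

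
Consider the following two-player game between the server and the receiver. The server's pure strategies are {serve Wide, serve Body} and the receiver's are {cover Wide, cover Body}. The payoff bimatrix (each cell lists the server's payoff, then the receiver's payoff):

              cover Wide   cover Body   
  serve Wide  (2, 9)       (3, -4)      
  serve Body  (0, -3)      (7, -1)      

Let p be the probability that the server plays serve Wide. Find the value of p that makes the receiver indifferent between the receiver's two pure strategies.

p = 2/15

The receiver's indifference between cover Wide and cover Body determines the server's mixing probability p:
  the receiver's expected payoff from cover Wide: p·9 + (1−p)·(-3) = 12p - 3
  the receiver's expected payoff from cover Body: p·(-4) + (1−p)·(-1) = -3p - 1
  12p - 3 = -3p - 1  ⇒  15p = 2  ⇒  p = 2/15.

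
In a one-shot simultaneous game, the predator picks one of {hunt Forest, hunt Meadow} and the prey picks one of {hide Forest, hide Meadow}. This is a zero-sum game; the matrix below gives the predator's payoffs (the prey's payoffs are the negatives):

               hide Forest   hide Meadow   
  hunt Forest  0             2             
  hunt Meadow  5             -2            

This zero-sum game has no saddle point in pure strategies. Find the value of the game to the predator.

v = 10/9

Set the predator's expected payoff from hunt Forest equal to that from hunt Meadow:
  the predator's payoff from hunt Forest: q·0 + (1−q)·2 = -2q + 2
  the predator's payoff from hunt Meadow: q·5 + (1−q)·(-2) = 7q - 2
  -2q + 2 = 7q - 2  ⇒  -9q = -4  ⇒  q = 4/9.
The value is the predator's expected payoff against this mix (using hunt Forest): (4/9)·0 + (5/9)·2 = 10/9.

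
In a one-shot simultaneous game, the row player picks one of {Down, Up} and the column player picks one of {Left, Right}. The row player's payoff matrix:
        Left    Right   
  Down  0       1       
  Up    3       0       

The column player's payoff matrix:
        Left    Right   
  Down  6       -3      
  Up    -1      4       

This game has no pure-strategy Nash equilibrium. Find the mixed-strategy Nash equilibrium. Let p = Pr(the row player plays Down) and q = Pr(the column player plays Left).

For the column player to be willing to mix, the column player must be indifferent between Left and Right, which pins down the row player's mix.
  the column player's expected payoff from Left: p·6 + (1−p)·(-1) = 7p - 1
  the column player's expected payoff from Right: p·(-3) + (1−p)·4 = -7p + 4
  7p - 1 = -7p + 4  ⇒  14p = 5  ⇒  p = 5/14.
In a mixed equilibrium the row player is indifferent between Down and Up; this condition fixes q.
  the row player's payoff to Down: q·0 + (1−q)·1 = -q + 1
  the row player's payoff to Up: q·3 + (1−q)·0 = 3q
  -q + 1 = 3q  ⇒  -4q = -1  ⇒  q = 1/4.

p = 5/14, q = 1/4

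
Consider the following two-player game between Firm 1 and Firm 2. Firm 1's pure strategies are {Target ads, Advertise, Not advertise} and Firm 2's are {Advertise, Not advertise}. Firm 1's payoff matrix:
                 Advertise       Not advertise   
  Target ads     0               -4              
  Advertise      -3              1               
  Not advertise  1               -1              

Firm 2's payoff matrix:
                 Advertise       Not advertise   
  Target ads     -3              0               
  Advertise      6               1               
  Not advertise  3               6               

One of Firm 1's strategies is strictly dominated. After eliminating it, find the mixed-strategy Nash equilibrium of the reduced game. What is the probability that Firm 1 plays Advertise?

p = 3/8

Firm 1's strategy Target ads is strictly dominated by Not advertise: 1 > 0 and -1 > -4. Eliminate Target ads.
Firm 2's indifference between Advertise and Not advertise determines Firm 1's mixing probability p:
  Firm 2's payoff from Advertise: p·6 + (1−p)·3 = 3p + 3
  Firm 2's payoff from Not advertise: p·1 + (1−p)·6 = -5p + 6
  3p + 3 = -5p + 6  ⇒  8p = 3  ⇒  p = 3/8.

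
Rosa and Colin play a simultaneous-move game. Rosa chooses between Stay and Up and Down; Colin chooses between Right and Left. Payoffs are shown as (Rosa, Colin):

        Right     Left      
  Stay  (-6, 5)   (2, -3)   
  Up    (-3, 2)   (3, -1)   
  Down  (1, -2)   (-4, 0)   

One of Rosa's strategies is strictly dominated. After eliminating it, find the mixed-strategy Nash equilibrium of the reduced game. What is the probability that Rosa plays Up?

Rosa's strategy Stay is strictly dominated by Up: -3 > -6 and 3 > 2. Eliminate Stay.
Colin's indifference between Right and Left determines Rosa's mixing probability p:
  Colin's payoff from Right: p·2 + (1−p)·(-2) = 4p - 2
  Colin's payoff from Left: p·(-1) + (1−p)·0 = -p
  4p - 2 = -p  ⇒  5p = 2  ⇒  p = 2/5.

p = 2/5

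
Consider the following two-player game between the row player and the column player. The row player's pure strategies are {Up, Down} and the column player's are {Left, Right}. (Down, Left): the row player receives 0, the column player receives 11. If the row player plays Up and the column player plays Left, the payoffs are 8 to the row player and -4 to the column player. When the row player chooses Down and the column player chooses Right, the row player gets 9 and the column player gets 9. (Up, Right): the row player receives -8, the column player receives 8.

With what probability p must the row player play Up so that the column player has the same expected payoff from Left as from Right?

p = 1/7

The row player's mix must leave the column player indifferent between Left and Right.
  the column player's payoff from Left: p·(-4) + (1−p)·11 = -15p + 11
  the column player's payoff from Right: p·8 + (1−p)·9 = -p + 9
  -15p + 11 = -p + 9  ⇒  -14p = -2  ⇒  p = 1/7.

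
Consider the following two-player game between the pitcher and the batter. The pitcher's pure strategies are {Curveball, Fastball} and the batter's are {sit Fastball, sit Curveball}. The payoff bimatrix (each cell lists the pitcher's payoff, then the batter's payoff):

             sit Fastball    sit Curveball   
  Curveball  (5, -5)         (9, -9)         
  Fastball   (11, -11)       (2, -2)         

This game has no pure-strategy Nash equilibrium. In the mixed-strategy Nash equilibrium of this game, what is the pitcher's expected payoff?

89/13

The pitcher's indifference between Curveball and Fastball determines the batter's mixing probability q:
  the pitcher's payoff from Curveball: q·5 + (1−q)·9 = -4q + 9
  the pitcher's payoff from Fastball: q·11 + (1−q)·2 = 9q + 2
  -4q + 9 = 9q + 2  ⇒  -13q = -7  ⇒  q = 7/13.
At equilibrium the pitcher is indifferent across rows, so the pitcher's payoff equals the payoff from Curveball: (7/13)·5 + (6/13)·9 = 89/13.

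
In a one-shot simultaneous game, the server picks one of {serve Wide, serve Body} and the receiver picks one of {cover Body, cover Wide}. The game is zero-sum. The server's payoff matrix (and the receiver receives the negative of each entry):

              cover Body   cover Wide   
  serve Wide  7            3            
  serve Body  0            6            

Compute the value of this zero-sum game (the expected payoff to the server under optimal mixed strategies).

The server's indifference between serve Wide and serve Body determines the receiver's mixing probability q:
  the server's expected payoff from serve Wide: q·7 + (1−q)·3 = 4q + 3
  the server's expected payoff from serve Body: q·0 + (1−q)·6 = -6q + 6
  4q + 3 = -6q + 6  ⇒  10q = 3  ⇒  q = 3/10.
The value is the server's expected payoff against this mix (using serve Wide): (3/10)·7 + (7/10)·3 = 21/5.

v = 21/5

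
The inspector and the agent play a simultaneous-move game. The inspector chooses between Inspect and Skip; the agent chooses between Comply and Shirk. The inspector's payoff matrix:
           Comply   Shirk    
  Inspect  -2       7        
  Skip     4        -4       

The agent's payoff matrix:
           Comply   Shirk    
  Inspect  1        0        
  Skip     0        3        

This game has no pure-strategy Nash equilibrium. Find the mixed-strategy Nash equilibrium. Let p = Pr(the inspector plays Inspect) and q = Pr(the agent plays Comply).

p = 3/4, q = 11/17

The inspector's mix must leave the agent indifferent between Comply and Shirk.
  the agent's expected payoff from Comply: p·1 + (1−p)·0 = p
  the agent's expected payoff from Shirk: p·0 + (1−p)·3 = -3p + 3
  p = -3p + 3  ⇒  4p = 3  ⇒  p = 3/4.
In a mixed equilibrium the inspector is indifferent between Inspect and Skip; this condition fixes q.
  the inspector's payoff to Inspect: q·(-2) + (1−q)·7 = -9q + 7
  the inspector's payoff to Skip: q·4 + (1−q)·(-4) = 8q - 4
  -9q + 7 = 8q - 4  ⇒  -17q = -11  ⇒  q = 11/17.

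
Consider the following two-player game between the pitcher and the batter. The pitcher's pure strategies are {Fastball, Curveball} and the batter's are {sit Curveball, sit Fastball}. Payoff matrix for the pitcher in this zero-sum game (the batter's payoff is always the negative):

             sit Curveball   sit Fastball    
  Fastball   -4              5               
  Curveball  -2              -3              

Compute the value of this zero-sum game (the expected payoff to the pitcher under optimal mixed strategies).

Set the pitcher's expected payoff from Fastball equal to that from Curveball:
  the pitcher's payoff to Fastball: q·(-4) + (1−q)·5 = -9q + 5
  the pitcher's payoff to Curveball: q·(-2) + (1−q)·(-3) = q - 3
  -9q + 5 = q - 3  ⇒  -10q = -8  ⇒  q = 4/5.
The value is the pitcher's expected payoff against this mix (using Fastball): (4/5)·(-4) + (1/5)·5 = -11/5.

v = -11/5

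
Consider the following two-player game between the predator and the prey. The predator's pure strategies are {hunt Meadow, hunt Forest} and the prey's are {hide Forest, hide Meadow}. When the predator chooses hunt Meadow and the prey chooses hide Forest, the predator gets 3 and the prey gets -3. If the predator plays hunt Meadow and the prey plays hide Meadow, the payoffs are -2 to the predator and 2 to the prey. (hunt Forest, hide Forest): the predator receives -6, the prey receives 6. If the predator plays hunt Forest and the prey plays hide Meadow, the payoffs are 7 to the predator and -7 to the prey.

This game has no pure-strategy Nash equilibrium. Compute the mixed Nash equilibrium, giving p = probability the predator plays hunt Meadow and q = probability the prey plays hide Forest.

p = 13/18, q = 1/2

Set the prey's expected payoff from hide Forest equal to that from hide Meadow:
  the prey's payoff to hide Forest: p·(-3) + (1−p)·6 = -9p + 6
  the prey's payoff to hide Meadow: p·2 + (1−p)·(-7) = 9p - 7
  -9p + 6 = 9p - 7  ⇒  -18p = -13  ⇒  p = 13/18.
The predator's indifference between hunt Meadow and hunt Forest determines the prey's mixing probability q:
  the predator's expected payoff from hunt Meadow: q·3 + (1−q)·(-2) = 5q - 2
  the predator's expected payoff from hunt Forest: q·(-6) + (1−q)·7 = -13q + 7
  5q - 2 = -13q + 7  ⇒  18q = 9  ⇒  q = 1/2.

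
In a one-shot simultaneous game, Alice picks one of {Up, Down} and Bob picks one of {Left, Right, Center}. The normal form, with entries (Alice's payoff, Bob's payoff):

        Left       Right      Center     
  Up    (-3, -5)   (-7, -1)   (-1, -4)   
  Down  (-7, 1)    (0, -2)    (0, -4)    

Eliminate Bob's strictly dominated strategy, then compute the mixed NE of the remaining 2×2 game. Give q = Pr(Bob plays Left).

Bob's strategy Center is strictly dominated by Right: -1 > -4 and -2 > -4. Eliminate Center.
Bob's mix must leave Alice indifferent between Up and Down.
  Alice's payoff to Up: q·(-3) + (1−q)·(-7) = 4q - 7
  Alice's payoff to Down: q·(-7) + (1−q)·0 = -7q
  4q - 7 = -7q  ⇒  11q = 7  ⇒  q = 7/11.

q = 7/11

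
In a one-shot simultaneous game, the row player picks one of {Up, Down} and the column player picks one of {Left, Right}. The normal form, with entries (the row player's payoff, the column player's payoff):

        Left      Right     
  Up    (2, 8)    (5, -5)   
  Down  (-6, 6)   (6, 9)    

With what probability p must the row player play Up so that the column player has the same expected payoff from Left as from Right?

Set the column player's expected payoff from Left equal to that from Right:
  the column player's payoff from Left: p·8 + (1−p)·6 = 2p + 6
  the column player's payoff from Right: p·(-5) + (1−p)·9 = -14p + 9
  2p + 6 = -14p + 9  ⇒  16p = 3  ⇒  p = 3/16.

p = 3/16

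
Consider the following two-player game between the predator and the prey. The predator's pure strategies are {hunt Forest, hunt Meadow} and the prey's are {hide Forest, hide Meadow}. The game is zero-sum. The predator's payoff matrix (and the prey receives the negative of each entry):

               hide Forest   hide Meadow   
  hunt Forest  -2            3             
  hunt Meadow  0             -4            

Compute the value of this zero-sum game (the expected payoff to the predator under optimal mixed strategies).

v = -8/9

The predator's indifference between hunt Forest and hunt Meadow determines the prey's mixing probability q:
  the predator's expected payoff from hunt Forest: q·(-2) + (1−q)·3 = -5q + 3
  the predator's expected payoff from hunt Meadow: q·0 + (1−q)·(-4) = 4q - 4
  -5q + 3 = 4q - 4  ⇒  -9q = -7  ⇒  q = 7/9.
The value is the predator's expected payoff against this mix (using hunt Forest): (7/9)·(-2) + (2/9)·3 = -8/9.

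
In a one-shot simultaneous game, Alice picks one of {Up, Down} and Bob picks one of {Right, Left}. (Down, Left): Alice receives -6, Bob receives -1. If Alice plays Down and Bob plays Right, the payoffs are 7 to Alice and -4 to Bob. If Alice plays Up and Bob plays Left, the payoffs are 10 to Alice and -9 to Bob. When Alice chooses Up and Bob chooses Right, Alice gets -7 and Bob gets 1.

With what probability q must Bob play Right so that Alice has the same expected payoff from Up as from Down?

q = 8/15

In a mixed equilibrium Alice is indifferent between Up and Down; this condition fixes q.
  Alice's payoff to Up: q·(-7) + (1−q)·10 = -17q + 10
  Alice's payoff to Down: q·7 + (1−q)·(-6) = 13q - 6
  -17q + 10 = 13q - 6  ⇒  -30q = -16  ⇒  q = 8/15.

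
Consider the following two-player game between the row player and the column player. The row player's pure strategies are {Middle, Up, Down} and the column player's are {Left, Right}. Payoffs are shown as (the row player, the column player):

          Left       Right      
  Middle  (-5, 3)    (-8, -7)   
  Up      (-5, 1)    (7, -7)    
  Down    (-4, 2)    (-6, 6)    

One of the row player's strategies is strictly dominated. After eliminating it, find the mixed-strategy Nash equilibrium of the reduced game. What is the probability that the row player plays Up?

p = 1/3

The row player's strategy Middle is strictly dominated by Down: -4 > -5 and -6 > -8. Eliminate Middle.
In a mixed equilibrium the column player is indifferent between Left and Right; this condition fixes p.
  the column player's expected payoff from Left: p·1 + (1−p)·2 = -p + 2
  the column player's expected payoff from Right: p·(-7) + (1−p)·6 = -13p + 6
  -p + 2 = -13p + 6  ⇒  12p = 4  ⇒  p = 1/3.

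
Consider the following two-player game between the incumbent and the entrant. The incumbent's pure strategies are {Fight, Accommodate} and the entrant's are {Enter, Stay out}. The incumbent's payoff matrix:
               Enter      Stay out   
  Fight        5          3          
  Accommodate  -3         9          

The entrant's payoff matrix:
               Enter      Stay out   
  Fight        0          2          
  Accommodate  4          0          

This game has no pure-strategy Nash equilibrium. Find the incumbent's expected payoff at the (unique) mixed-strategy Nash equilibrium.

In a mixed equilibrium the incumbent is indifferent between Fight and Accommodate; this condition fixes q.
  the incumbent's expected payoff from Fight: q·5 + (1−q)·3 = 2q + 3
  the incumbent's expected payoff from Accommodate: q·(-3) + (1−q)·9 = -12q + 9
  2q + 3 = -12q + 9  ⇒  14q = 6  ⇒  q = 3/7.
At equilibrium the incumbent is indifferent across rows, so the incumbent's payoff equals the payoff from Fight: (3/7)·5 + (4/7)·3 = 27/7.

27/7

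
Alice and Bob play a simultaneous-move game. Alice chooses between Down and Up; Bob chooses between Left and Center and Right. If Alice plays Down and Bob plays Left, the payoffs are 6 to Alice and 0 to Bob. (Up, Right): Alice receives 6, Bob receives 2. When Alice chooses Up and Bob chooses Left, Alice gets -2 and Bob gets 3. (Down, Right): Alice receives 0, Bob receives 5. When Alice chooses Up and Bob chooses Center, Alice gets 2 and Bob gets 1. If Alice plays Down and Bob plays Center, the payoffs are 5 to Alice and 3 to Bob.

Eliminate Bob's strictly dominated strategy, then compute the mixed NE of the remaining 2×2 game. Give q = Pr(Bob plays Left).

q = 3/7

Bob's strategy Center is strictly dominated by Right: 5 > 3 and 2 > 1. Eliminate Center.
For Alice to be willing to mix, Alice must be indifferent between Down and Up, which pins down Bob's mix.
  Alice's payoff to Down: q·6 + (1−q)·0 = 6q
  Alice's payoff to Up: q·(-2) + (1−q)·6 = -8q + 6
  6q = -8q + 6  ⇒  14q = 6  ⇒  q = 3/7.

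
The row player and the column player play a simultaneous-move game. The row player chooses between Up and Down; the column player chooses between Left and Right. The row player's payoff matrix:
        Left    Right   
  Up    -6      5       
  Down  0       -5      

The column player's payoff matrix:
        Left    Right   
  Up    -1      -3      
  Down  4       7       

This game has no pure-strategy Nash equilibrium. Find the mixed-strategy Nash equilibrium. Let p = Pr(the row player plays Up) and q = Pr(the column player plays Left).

Set the column player's expected payoff from Left equal to that from Right:
  the column player's expected payoff from Left: p·(-1) + (1−p)·4 = -5p + 4
  the column player's expected payoff from Right: p·(-3) + (1−p)·7 = -10p + 7
  -5p + 4 = -10p + 7  ⇒  5p = 3  ⇒  p = 3/5.
In a mixed equilibrium the row player is indifferent between Up and Down; this condition fixes q.
  the row player's payoff from Up: q·(-6) + (1−q)·5 = -11q + 5
  the row player's payoff from Down: q·0 + (1−q)·(-5) = 5q - 5
  -11q + 5 = 5q - 5  ⇒  -16q = -10  ⇒  q = 5/8.

p = 3/5, q = 5/8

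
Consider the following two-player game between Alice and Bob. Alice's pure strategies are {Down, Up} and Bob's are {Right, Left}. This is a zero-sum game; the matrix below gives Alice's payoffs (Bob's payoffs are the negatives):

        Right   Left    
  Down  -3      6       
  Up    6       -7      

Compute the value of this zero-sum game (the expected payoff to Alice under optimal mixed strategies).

For Alice to be willing to mix, Alice must be indifferent between Down and Up, which pins down Bob's mix.
  Alice's payoff to Down: q·(-3) + (1−q)·6 = -9q + 6
  Alice's payoff to Up: q·6 + (1−q)·(-7) = 13q - 7
  -9q + 6 = 13q - 7  ⇒  -22q = -13  ⇒  q = 13/22.
The value is Alice's expected payoff against this mix (using Down): (13/22)·(-3) + (9/22)·6 = 15/22.

v = 15/22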